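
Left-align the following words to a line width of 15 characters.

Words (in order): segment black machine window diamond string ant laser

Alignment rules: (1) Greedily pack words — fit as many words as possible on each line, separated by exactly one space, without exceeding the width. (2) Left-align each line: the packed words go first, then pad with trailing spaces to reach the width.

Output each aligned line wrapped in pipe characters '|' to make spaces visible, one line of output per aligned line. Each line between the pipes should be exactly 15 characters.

Answer: |segment black  |
|machine window |
|diamond string |
|ant laser      |

Derivation:
Line 1: ['segment', 'black'] (min_width=13, slack=2)
Line 2: ['machine', 'window'] (min_width=14, slack=1)
Line 3: ['diamond', 'string'] (min_width=14, slack=1)
Line 4: ['ant', 'laser'] (min_width=9, slack=6)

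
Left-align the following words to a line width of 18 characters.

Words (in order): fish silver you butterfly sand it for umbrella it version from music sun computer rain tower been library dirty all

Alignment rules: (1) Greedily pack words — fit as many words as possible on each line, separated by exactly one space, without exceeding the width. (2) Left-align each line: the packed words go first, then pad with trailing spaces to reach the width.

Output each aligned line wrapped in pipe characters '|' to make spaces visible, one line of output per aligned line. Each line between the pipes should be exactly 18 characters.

Answer: |fish silver you   |
|butterfly sand it |
|for umbrella it   |
|version from music|
|sun computer rain |
|tower been library|
|dirty all         |

Derivation:
Line 1: ['fish', 'silver', 'you'] (min_width=15, slack=3)
Line 2: ['butterfly', 'sand', 'it'] (min_width=17, slack=1)
Line 3: ['for', 'umbrella', 'it'] (min_width=15, slack=3)
Line 4: ['version', 'from', 'music'] (min_width=18, slack=0)
Line 5: ['sun', 'computer', 'rain'] (min_width=17, slack=1)
Line 6: ['tower', 'been', 'library'] (min_width=18, slack=0)
Line 7: ['dirty', 'all'] (min_width=9, slack=9)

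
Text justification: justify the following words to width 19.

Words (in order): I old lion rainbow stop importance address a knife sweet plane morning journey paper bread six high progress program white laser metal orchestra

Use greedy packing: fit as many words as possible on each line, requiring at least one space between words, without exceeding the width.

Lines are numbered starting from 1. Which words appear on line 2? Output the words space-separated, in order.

Answer: stop importance

Derivation:
Line 1: ['I', 'old', 'lion', 'rainbow'] (min_width=18, slack=1)
Line 2: ['stop', 'importance'] (min_width=15, slack=4)
Line 3: ['address', 'a', 'knife'] (min_width=15, slack=4)
Line 4: ['sweet', 'plane', 'morning'] (min_width=19, slack=0)
Line 5: ['journey', 'paper', 'bread'] (min_width=19, slack=0)
Line 6: ['six', 'high', 'progress'] (min_width=17, slack=2)
Line 7: ['program', 'white', 'laser'] (min_width=19, slack=0)
Line 8: ['metal', 'orchestra'] (min_width=15, slack=4)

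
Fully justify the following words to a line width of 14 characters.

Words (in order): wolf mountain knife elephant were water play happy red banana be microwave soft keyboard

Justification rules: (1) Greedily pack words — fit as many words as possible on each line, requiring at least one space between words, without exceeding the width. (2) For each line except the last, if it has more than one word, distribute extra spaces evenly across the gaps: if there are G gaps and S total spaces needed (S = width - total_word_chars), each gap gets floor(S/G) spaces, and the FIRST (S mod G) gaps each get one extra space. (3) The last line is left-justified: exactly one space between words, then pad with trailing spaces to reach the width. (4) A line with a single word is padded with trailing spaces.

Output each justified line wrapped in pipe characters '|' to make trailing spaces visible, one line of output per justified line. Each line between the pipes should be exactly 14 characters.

Answer: |wolf  mountain|
|knife elephant|
|were     water|
|play happy red|
|banana      be|
|microwave soft|
|keyboard      |

Derivation:
Line 1: ['wolf', 'mountain'] (min_width=13, slack=1)
Line 2: ['knife', 'elephant'] (min_width=14, slack=0)
Line 3: ['were', 'water'] (min_width=10, slack=4)
Line 4: ['play', 'happy', 'red'] (min_width=14, slack=0)
Line 5: ['banana', 'be'] (min_width=9, slack=5)
Line 6: ['microwave', 'soft'] (min_width=14, slack=0)
Line 7: ['keyboard'] (min_width=8, slack=6)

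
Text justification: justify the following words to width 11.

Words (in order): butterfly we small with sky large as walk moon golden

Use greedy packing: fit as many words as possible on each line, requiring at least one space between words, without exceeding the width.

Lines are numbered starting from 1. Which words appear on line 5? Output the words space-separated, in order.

Line 1: ['butterfly'] (min_width=9, slack=2)
Line 2: ['we', 'small'] (min_width=8, slack=3)
Line 3: ['with', 'sky'] (min_width=8, slack=3)
Line 4: ['large', 'as'] (min_width=8, slack=3)
Line 5: ['walk', 'moon'] (min_width=9, slack=2)
Line 6: ['golden'] (min_width=6, slack=5)

Answer: walk moon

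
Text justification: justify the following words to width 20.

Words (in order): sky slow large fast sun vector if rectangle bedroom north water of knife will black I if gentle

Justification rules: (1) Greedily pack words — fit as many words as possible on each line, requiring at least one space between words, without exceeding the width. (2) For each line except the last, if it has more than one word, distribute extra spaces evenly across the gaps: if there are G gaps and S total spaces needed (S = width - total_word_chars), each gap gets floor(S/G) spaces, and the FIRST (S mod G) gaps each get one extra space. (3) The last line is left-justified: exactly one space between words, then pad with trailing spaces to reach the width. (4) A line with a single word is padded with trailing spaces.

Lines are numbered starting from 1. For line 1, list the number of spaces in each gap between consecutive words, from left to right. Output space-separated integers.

Answer: 2 1 1

Derivation:
Line 1: ['sky', 'slow', 'large', 'fast'] (min_width=19, slack=1)
Line 2: ['sun', 'vector', 'if'] (min_width=13, slack=7)
Line 3: ['rectangle', 'bedroom'] (min_width=17, slack=3)
Line 4: ['north', 'water', 'of', 'knife'] (min_width=20, slack=0)
Line 5: ['will', 'black', 'I', 'if'] (min_width=15, slack=5)
Line 6: ['gentle'] (min_width=6, slack=14)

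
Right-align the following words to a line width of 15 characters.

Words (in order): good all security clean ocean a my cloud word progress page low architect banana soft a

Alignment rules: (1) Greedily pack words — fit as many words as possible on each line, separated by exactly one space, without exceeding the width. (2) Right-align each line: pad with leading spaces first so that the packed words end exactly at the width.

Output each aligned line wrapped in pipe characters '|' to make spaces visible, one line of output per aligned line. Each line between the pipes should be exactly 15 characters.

Answer: |       good all|
| security clean|
|     ocean a my|
|     cloud word|
|  progress page|
|  low architect|
|  banana soft a|

Derivation:
Line 1: ['good', 'all'] (min_width=8, slack=7)
Line 2: ['security', 'clean'] (min_width=14, slack=1)
Line 3: ['ocean', 'a', 'my'] (min_width=10, slack=5)
Line 4: ['cloud', 'word'] (min_width=10, slack=5)
Line 5: ['progress', 'page'] (min_width=13, slack=2)
Line 6: ['low', 'architect'] (min_width=13, slack=2)
Line 7: ['banana', 'soft', 'a'] (min_width=13, slack=2)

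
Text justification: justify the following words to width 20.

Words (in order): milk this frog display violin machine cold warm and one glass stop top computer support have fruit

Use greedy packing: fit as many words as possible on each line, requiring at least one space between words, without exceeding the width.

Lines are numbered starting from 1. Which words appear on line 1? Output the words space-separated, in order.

Answer: milk this frog

Derivation:
Line 1: ['milk', 'this', 'frog'] (min_width=14, slack=6)
Line 2: ['display', 'violin'] (min_width=14, slack=6)
Line 3: ['machine', 'cold', 'warm'] (min_width=17, slack=3)
Line 4: ['and', 'one', 'glass', 'stop'] (min_width=18, slack=2)
Line 5: ['top', 'computer', 'support'] (min_width=20, slack=0)
Line 6: ['have', 'fruit'] (min_width=10, slack=10)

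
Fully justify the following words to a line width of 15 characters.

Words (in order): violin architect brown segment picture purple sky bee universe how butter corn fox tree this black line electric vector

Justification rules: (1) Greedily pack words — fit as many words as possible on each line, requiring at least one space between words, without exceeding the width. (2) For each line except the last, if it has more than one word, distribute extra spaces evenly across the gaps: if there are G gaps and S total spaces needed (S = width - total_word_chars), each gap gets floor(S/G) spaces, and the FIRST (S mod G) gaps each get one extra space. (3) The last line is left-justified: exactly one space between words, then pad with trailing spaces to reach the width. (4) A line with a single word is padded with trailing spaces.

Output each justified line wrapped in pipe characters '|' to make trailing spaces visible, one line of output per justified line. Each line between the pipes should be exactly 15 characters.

Line 1: ['violin'] (min_width=6, slack=9)
Line 2: ['architect', 'brown'] (min_width=15, slack=0)
Line 3: ['segment', 'picture'] (min_width=15, slack=0)
Line 4: ['purple', 'sky', 'bee'] (min_width=14, slack=1)
Line 5: ['universe', 'how'] (min_width=12, slack=3)
Line 6: ['butter', 'corn', 'fox'] (min_width=15, slack=0)
Line 7: ['tree', 'this', 'black'] (min_width=15, slack=0)
Line 8: ['line', 'electric'] (min_width=13, slack=2)
Line 9: ['vector'] (min_width=6, slack=9)

Answer: |violin         |
|architect brown|
|segment picture|
|purple  sky bee|
|universe    how|
|butter corn fox|
|tree this black|
|line   electric|
|vector         |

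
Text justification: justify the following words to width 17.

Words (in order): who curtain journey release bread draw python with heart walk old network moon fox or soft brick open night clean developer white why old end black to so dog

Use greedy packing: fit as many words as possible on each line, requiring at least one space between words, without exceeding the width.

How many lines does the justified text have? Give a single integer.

Answer: 10

Derivation:
Line 1: ['who', 'curtain'] (min_width=11, slack=6)
Line 2: ['journey', 'release'] (min_width=15, slack=2)
Line 3: ['bread', 'draw', 'python'] (min_width=17, slack=0)
Line 4: ['with', 'heart', 'walk'] (min_width=15, slack=2)
Line 5: ['old', 'network', 'moon'] (min_width=16, slack=1)
Line 6: ['fox', 'or', 'soft', 'brick'] (min_width=17, slack=0)
Line 7: ['open', 'night', 'clean'] (min_width=16, slack=1)
Line 8: ['developer', 'white'] (min_width=15, slack=2)
Line 9: ['why', 'old', 'end', 'black'] (min_width=17, slack=0)
Line 10: ['to', 'so', 'dog'] (min_width=9, slack=8)
Total lines: 10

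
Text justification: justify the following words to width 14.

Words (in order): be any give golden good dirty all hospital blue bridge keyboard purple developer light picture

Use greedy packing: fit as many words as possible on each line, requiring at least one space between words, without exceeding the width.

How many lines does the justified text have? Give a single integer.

Answer: 9

Derivation:
Line 1: ['be', 'any', 'give'] (min_width=11, slack=3)
Line 2: ['golden', 'good'] (min_width=11, slack=3)
Line 3: ['dirty', 'all'] (min_width=9, slack=5)
Line 4: ['hospital', 'blue'] (min_width=13, slack=1)
Line 5: ['bridge'] (min_width=6, slack=8)
Line 6: ['keyboard'] (min_width=8, slack=6)
Line 7: ['purple'] (min_width=6, slack=8)
Line 8: ['developer'] (min_width=9, slack=5)
Line 9: ['light', 'picture'] (min_width=13, slack=1)
Total lines: 9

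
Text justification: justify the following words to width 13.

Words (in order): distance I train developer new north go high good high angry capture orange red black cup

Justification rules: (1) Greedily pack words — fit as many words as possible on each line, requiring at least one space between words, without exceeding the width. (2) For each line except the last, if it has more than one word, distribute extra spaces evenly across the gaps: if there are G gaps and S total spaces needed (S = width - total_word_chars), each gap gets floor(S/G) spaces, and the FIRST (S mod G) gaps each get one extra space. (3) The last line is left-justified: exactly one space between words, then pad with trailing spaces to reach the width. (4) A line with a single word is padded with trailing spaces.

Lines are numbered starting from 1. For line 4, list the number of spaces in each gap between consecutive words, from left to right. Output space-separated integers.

Line 1: ['distance', 'I'] (min_width=10, slack=3)
Line 2: ['train'] (min_width=5, slack=8)
Line 3: ['developer', 'new'] (min_width=13, slack=0)
Line 4: ['north', 'go', 'high'] (min_width=13, slack=0)
Line 5: ['good', 'high'] (min_width=9, slack=4)
Line 6: ['angry', 'capture'] (min_width=13, slack=0)
Line 7: ['orange', 'red'] (min_width=10, slack=3)
Line 8: ['black', 'cup'] (min_width=9, slack=4)

Answer: 1 1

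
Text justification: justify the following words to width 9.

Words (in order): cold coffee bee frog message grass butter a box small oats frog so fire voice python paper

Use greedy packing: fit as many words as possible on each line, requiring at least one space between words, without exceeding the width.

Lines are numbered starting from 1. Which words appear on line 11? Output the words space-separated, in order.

Answer: python

Derivation:
Line 1: ['cold'] (min_width=4, slack=5)
Line 2: ['coffee'] (min_width=6, slack=3)
Line 3: ['bee', 'frog'] (min_width=8, slack=1)
Line 4: ['message'] (min_width=7, slack=2)
Line 5: ['grass'] (min_width=5, slack=4)
Line 6: ['butter', 'a'] (min_width=8, slack=1)
Line 7: ['box', 'small'] (min_width=9, slack=0)
Line 8: ['oats', 'frog'] (min_width=9, slack=0)
Line 9: ['so', 'fire'] (min_width=7, slack=2)
Line 10: ['voice'] (min_width=5, slack=4)
Line 11: ['python'] (min_width=6, slack=3)
Line 12: ['paper'] (min_width=5, slack=4)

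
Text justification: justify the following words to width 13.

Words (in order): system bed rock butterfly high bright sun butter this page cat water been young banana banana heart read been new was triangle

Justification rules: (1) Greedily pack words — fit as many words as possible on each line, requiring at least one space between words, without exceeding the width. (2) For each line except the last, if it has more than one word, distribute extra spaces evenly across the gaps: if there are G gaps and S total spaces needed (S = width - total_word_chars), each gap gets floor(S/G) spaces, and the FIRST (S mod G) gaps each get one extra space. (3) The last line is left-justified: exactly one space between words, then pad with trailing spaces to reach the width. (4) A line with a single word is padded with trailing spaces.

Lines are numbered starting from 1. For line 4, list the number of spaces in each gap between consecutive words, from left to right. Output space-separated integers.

Answer: 3

Derivation:
Line 1: ['system', 'bed'] (min_width=10, slack=3)
Line 2: ['rock'] (min_width=4, slack=9)
Line 3: ['butterfly'] (min_width=9, slack=4)
Line 4: ['high', 'bright'] (min_width=11, slack=2)
Line 5: ['sun', 'butter'] (min_width=10, slack=3)
Line 6: ['this', 'page', 'cat'] (min_width=13, slack=0)
Line 7: ['water', 'been'] (min_width=10, slack=3)
Line 8: ['young', 'banana'] (min_width=12, slack=1)
Line 9: ['banana', 'heart'] (min_width=12, slack=1)
Line 10: ['read', 'been', 'new'] (min_width=13, slack=0)
Line 11: ['was', 'triangle'] (min_width=12, slack=1)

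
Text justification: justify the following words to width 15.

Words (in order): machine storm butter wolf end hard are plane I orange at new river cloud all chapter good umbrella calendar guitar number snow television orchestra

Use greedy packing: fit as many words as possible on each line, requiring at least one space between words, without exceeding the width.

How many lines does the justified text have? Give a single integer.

Answer: 11

Derivation:
Line 1: ['machine', 'storm'] (min_width=13, slack=2)
Line 2: ['butter', 'wolf', 'end'] (min_width=15, slack=0)
Line 3: ['hard', 'are', 'plane'] (min_width=14, slack=1)
Line 4: ['I', 'orange', 'at', 'new'] (min_width=15, slack=0)
Line 5: ['river', 'cloud', 'all'] (min_width=15, slack=0)
Line 6: ['chapter', 'good'] (min_width=12, slack=3)
Line 7: ['umbrella'] (min_width=8, slack=7)
Line 8: ['calendar', 'guitar'] (min_width=15, slack=0)
Line 9: ['number', 'snow'] (min_width=11, slack=4)
Line 10: ['television'] (min_width=10, slack=5)
Line 11: ['orchestra'] (min_width=9, slack=6)
Total lines: 11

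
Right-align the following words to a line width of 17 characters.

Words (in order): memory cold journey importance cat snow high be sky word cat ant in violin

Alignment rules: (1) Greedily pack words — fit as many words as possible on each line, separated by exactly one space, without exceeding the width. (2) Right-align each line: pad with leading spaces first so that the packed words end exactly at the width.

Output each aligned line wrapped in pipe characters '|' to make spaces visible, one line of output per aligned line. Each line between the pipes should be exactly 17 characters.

Answer: |      memory cold|
|          journey|
|   importance cat|
| snow high be sky|
|  word cat ant in|
|           violin|

Derivation:
Line 1: ['memory', 'cold'] (min_width=11, slack=6)
Line 2: ['journey'] (min_width=7, slack=10)
Line 3: ['importance', 'cat'] (min_width=14, slack=3)
Line 4: ['snow', 'high', 'be', 'sky'] (min_width=16, slack=1)
Line 5: ['word', 'cat', 'ant', 'in'] (min_width=15, slack=2)
Line 6: ['violin'] (min_width=6, slack=11)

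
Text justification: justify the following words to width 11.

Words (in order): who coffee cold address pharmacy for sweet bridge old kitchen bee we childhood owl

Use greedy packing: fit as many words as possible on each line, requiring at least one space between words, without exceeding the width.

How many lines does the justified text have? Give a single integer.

Answer: 10

Derivation:
Line 1: ['who', 'coffee'] (min_width=10, slack=1)
Line 2: ['cold'] (min_width=4, slack=7)
Line 3: ['address'] (min_width=7, slack=4)
Line 4: ['pharmacy'] (min_width=8, slack=3)
Line 5: ['for', 'sweet'] (min_width=9, slack=2)
Line 6: ['bridge', 'old'] (min_width=10, slack=1)
Line 7: ['kitchen', 'bee'] (min_width=11, slack=0)
Line 8: ['we'] (min_width=2, slack=9)
Line 9: ['childhood'] (min_width=9, slack=2)
Line 10: ['owl'] (min_width=3, slack=8)
Total lines: 10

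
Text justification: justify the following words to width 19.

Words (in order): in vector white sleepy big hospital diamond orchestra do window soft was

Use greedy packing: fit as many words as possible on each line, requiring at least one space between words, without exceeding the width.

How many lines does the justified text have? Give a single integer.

Line 1: ['in', 'vector', 'white'] (min_width=15, slack=4)
Line 2: ['sleepy', 'big', 'hospital'] (min_width=19, slack=0)
Line 3: ['diamond', 'orchestra'] (min_width=17, slack=2)
Line 4: ['do', 'window', 'soft', 'was'] (min_width=18, slack=1)
Total lines: 4

Answer: 4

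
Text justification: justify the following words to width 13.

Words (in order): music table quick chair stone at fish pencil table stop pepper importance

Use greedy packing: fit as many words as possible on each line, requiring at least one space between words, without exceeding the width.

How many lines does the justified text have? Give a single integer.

Answer: 6

Derivation:
Line 1: ['music', 'table'] (min_width=11, slack=2)
Line 2: ['quick', 'chair'] (min_width=11, slack=2)
Line 3: ['stone', 'at', 'fish'] (min_width=13, slack=0)
Line 4: ['pencil', 'table'] (min_width=12, slack=1)
Line 5: ['stop', 'pepper'] (min_width=11, slack=2)
Line 6: ['importance'] (min_width=10, slack=3)
Total lines: 6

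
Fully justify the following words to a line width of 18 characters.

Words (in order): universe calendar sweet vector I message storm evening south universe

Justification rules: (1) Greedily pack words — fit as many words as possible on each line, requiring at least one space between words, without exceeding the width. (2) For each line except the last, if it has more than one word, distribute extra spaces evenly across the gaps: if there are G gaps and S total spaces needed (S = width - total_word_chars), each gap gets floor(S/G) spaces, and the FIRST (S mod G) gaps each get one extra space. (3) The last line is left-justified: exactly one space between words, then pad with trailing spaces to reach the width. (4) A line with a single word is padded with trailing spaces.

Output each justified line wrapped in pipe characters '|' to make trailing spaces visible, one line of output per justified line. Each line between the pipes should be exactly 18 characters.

Answer: |universe  calendar|
|sweet   vector   I|
|message      storm|
|evening      south|
|universe          |

Derivation:
Line 1: ['universe', 'calendar'] (min_width=17, slack=1)
Line 2: ['sweet', 'vector', 'I'] (min_width=14, slack=4)
Line 3: ['message', 'storm'] (min_width=13, slack=5)
Line 4: ['evening', 'south'] (min_width=13, slack=5)
Line 5: ['universe'] (min_width=8, slack=10)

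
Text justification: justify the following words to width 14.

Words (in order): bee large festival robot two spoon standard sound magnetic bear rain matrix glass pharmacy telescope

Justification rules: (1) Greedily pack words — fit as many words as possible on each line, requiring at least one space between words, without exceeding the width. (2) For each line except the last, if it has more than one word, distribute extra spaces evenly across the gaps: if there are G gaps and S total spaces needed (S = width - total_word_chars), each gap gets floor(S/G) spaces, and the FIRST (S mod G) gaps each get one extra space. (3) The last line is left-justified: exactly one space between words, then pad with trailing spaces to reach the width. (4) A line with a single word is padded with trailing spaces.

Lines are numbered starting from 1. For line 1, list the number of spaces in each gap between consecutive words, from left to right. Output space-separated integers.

Answer: 6

Derivation:
Line 1: ['bee', 'large'] (min_width=9, slack=5)
Line 2: ['festival', 'robot'] (min_width=14, slack=0)
Line 3: ['two', 'spoon'] (min_width=9, slack=5)
Line 4: ['standard', 'sound'] (min_width=14, slack=0)
Line 5: ['magnetic', 'bear'] (min_width=13, slack=1)
Line 6: ['rain', 'matrix'] (min_width=11, slack=3)
Line 7: ['glass', 'pharmacy'] (min_width=14, slack=0)
Line 8: ['telescope'] (min_width=9, slack=5)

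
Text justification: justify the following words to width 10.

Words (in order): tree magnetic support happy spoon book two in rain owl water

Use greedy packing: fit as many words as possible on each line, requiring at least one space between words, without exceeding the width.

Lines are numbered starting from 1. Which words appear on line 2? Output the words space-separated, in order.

Line 1: ['tree'] (min_width=4, slack=6)
Line 2: ['magnetic'] (min_width=8, slack=2)
Line 3: ['support'] (min_width=7, slack=3)
Line 4: ['happy'] (min_width=5, slack=5)
Line 5: ['spoon', 'book'] (min_width=10, slack=0)
Line 6: ['two', 'in'] (min_width=6, slack=4)
Line 7: ['rain', 'owl'] (min_width=8, slack=2)
Line 8: ['water'] (min_width=5, slack=5)

Answer: magnetic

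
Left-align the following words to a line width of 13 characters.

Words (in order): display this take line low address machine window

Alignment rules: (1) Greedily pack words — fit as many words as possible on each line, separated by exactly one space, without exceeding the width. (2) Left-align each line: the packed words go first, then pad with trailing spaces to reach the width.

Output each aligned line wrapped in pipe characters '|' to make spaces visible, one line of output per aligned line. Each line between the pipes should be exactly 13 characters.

Answer: |display this |
|take line low|
|address      |
|machine      |
|window       |

Derivation:
Line 1: ['display', 'this'] (min_width=12, slack=1)
Line 2: ['take', 'line', 'low'] (min_width=13, slack=0)
Line 3: ['address'] (min_width=7, slack=6)
Line 4: ['machine'] (min_width=7, slack=6)
Line 5: ['window'] (min_width=6, slack=7)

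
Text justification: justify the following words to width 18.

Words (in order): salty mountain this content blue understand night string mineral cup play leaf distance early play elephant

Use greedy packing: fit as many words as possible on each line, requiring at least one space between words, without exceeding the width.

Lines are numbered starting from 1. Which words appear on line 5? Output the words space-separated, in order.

Line 1: ['salty', 'mountain'] (min_width=14, slack=4)
Line 2: ['this', 'content', 'blue'] (min_width=17, slack=1)
Line 3: ['understand', 'night'] (min_width=16, slack=2)
Line 4: ['string', 'mineral', 'cup'] (min_width=18, slack=0)
Line 5: ['play', 'leaf', 'distance'] (min_width=18, slack=0)
Line 6: ['early', 'play'] (min_width=10, slack=8)
Line 7: ['elephant'] (min_width=8, slack=10)

Answer: play leaf distance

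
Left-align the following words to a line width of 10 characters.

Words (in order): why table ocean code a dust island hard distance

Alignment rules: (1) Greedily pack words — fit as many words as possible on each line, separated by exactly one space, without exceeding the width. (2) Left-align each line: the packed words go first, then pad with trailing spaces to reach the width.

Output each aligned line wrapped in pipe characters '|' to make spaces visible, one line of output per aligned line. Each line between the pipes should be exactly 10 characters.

Answer: |why table |
|ocean code|
|a dust    |
|island    |
|hard      |
|distance  |

Derivation:
Line 1: ['why', 'table'] (min_width=9, slack=1)
Line 2: ['ocean', 'code'] (min_width=10, slack=0)
Line 3: ['a', 'dust'] (min_width=6, slack=4)
Line 4: ['island'] (min_width=6, slack=4)
Line 5: ['hard'] (min_width=4, slack=6)
Line 6: ['distance'] (min_width=8, slack=2)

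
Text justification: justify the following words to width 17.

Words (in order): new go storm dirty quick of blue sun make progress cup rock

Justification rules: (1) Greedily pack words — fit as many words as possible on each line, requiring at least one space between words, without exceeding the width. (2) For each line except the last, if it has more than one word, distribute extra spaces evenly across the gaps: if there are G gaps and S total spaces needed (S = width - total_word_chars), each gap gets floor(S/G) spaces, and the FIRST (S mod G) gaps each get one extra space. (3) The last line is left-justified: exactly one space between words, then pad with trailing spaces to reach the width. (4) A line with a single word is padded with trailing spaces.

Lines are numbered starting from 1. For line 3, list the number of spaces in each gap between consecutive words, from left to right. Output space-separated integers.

Line 1: ['new', 'go', 'storm'] (min_width=12, slack=5)
Line 2: ['dirty', 'quick', 'of'] (min_width=14, slack=3)
Line 3: ['blue', 'sun', 'make'] (min_width=13, slack=4)
Line 4: ['progress', 'cup', 'rock'] (min_width=17, slack=0)

Answer: 3 3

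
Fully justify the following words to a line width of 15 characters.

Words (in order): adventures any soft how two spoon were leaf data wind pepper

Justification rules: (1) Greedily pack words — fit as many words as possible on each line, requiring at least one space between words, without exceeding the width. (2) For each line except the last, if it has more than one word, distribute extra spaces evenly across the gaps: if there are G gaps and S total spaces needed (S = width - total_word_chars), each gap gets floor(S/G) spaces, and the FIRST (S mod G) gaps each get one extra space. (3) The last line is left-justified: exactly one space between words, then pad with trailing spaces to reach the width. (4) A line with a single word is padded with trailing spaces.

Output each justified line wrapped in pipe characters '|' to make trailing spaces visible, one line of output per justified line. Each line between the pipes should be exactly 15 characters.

Line 1: ['adventures', 'any'] (min_width=14, slack=1)
Line 2: ['soft', 'how', 'two'] (min_width=12, slack=3)
Line 3: ['spoon', 'were', 'leaf'] (min_width=15, slack=0)
Line 4: ['data', 'wind'] (min_width=9, slack=6)
Line 5: ['pepper'] (min_width=6, slack=9)

Answer: |adventures  any|
|soft   how  two|
|spoon were leaf|
|data       wind|
|pepper         |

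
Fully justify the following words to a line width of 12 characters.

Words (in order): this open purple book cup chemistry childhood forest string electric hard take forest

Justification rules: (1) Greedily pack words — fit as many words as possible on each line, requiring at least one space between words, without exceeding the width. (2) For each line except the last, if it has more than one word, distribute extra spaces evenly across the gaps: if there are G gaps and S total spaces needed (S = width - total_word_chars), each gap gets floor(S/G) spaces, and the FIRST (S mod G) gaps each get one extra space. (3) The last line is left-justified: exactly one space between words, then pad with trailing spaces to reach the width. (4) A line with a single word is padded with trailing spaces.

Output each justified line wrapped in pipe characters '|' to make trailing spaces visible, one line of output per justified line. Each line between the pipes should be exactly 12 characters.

Line 1: ['this', 'open'] (min_width=9, slack=3)
Line 2: ['purple', 'book'] (min_width=11, slack=1)
Line 3: ['cup'] (min_width=3, slack=9)
Line 4: ['chemistry'] (min_width=9, slack=3)
Line 5: ['childhood'] (min_width=9, slack=3)
Line 6: ['forest'] (min_width=6, slack=6)
Line 7: ['string'] (min_width=6, slack=6)
Line 8: ['electric'] (min_width=8, slack=4)
Line 9: ['hard', 'take'] (min_width=9, slack=3)
Line 10: ['forest'] (min_width=6, slack=6)

Answer: |this    open|
|purple  book|
|cup         |
|chemistry   |
|childhood   |
|forest      |
|string      |
|electric    |
|hard    take|
|forest      |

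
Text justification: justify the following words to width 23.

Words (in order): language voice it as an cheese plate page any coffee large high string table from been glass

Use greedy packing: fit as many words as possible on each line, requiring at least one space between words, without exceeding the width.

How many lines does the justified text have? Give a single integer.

Answer: 5

Derivation:
Line 1: ['language', 'voice', 'it', 'as', 'an'] (min_width=23, slack=0)
Line 2: ['cheese', 'plate', 'page', 'any'] (min_width=21, slack=2)
Line 3: ['coffee', 'large', 'high'] (min_width=17, slack=6)
Line 4: ['string', 'table', 'from', 'been'] (min_width=22, slack=1)
Line 5: ['glass'] (min_width=5, slack=18)
Total lines: 5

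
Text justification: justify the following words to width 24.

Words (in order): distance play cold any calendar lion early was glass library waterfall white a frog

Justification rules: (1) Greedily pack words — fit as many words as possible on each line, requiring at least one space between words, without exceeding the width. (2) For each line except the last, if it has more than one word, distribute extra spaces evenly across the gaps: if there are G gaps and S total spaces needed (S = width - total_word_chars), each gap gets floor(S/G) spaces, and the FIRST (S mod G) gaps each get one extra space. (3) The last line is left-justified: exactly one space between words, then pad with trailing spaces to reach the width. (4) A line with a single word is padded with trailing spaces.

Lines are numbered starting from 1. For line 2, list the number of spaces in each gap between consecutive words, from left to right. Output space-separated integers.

Answer: 2 1 1

Derivation:
Line 1: ['distance', 'play', 'cold', 'any'] (min_width=22, slack=2)
Line 2: ['calendar', 'lion', 'early', 'was'] (min_width=23, slack=1)
Line 3: ['glass', 'library', 'waterfall'] (min_width=23, slack=1)
Line 4: ['white', 'a', 'frog'] (min_width=12, slack=12)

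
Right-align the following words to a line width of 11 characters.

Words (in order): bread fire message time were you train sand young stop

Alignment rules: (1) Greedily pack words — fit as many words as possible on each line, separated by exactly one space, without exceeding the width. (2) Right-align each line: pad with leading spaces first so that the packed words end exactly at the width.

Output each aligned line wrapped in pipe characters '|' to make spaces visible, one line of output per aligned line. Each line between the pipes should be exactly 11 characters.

Answer: | bread fire|
|    message|
|  time were|
|  you train|
| sand young|
|       stop|

Derivation:
Line 1: ['bread', 'fire'] (min_width=10, slack=1)
Line 2: ['message'] (min_width=7, slack=4)
Line 3: ['time', 'were'] (min_width=9, slack=2)
Line 4: ['you', 'train'] (min_width=9, slack=2)
Line 5: ['sand', 'young'] (min_width=10, slack=1)
Line 6: ['stop'] (min_width=4, slack=7)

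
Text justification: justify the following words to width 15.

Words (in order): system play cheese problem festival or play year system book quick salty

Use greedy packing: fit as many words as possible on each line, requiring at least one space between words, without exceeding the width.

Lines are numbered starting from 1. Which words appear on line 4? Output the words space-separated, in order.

Line 1: ['system', 'play'] (min_width=11, slack=4)
Line 2: ['cheese', 'problem'] (min_width=14, slack=1)
Line 3: ['festival', 'or'] (min_width=11, slack=4)
Line 4: ['play', 'year'] (min_width=9, slack=6)
Line 5: ['system', 'book'] (min_width=11, slack=4)
Line 6: ['quick', 'salty'] (min_width=11, slack=4)

Answer: play year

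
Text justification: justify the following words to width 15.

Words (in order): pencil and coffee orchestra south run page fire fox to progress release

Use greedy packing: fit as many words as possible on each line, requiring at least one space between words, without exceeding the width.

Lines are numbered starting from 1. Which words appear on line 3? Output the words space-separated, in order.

Line 1: ['pencil', 'and'] (min_width=10, slack=5)
Line 2: ['coffee'] (min_width=6, slack=9)
Line 3: ['orchestra', 'south'] (min_width=15, slack=0)
Line 4: ['run', 'page', 'fire'] (min_width=13, slack=2)
Line 5: ['fox', 'to', 'progress'] (min_width=15, slack=0)
Line 6: ['release'] (min_width=7, slack=8)

Answer: orchestra south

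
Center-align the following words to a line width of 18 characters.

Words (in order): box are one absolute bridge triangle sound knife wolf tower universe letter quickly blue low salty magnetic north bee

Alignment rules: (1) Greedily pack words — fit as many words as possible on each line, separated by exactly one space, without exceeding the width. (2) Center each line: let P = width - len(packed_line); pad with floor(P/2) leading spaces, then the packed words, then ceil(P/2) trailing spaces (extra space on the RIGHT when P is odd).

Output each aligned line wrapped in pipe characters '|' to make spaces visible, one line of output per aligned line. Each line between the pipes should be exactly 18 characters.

Answer: |   box are one    |
| absolute bridge  |
|  triangle sound  |
| knife wolf tower |
| universe letter  |
| quickly blue low |
|  salty magnetic  |
|    north bee     |

Derivation:
Line 1: ['box', 'are', 'one'] (min_width=11, slack=7)
Line 2: ['absolute', 'bridge'] (min_width=15, slack=3)
Line 3: ['triangle', 'sound'] (min_width=14, slack=4)
Line 4: ['knife', 'wolf', 'tower'] (min_width=16, slack=2)
Line 5: ['universe', 'letter'] (min_width=15, slack=3)
Line 6: ['quickly', 'blue', 'low'] (min_width=16, slack=2)
Line 7: ['salty', 'magnetic'] (min_width=14, slack=4)
Line 8: ['north', 'bee'] (min_width=9, slack=9)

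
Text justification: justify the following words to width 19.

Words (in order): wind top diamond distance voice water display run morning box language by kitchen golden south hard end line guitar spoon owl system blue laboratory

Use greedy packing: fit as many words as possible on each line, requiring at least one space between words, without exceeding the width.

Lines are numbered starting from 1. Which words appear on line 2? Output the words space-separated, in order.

Line 1: ['wind', 'top', 'diamond'] (min_width=16, slack=3)
Line 2: ['distance', 'voice'] (min_width=14, slack=5)
Line 3: ['water', 'display', 'run'] (min_width=17, slack=2)
Line 4: ['morning', 'box'] (min_width=11, slack=8)
Line 5: ['language', 'by', 'kitchen'] (min_width=19, slack=0)
Line 6: ['golden', 'south', 'hard'] (min_width=17, slack=2)
Line 7: ['end', 'line', 'guitar'] (min_width=15, slack=4)
Line 8: ['spoon', 'owl', 'system'] (min_width=16, slack=3)
Line 9: ['blue', 'laboratory'] (min_width=15, slack=4)

Answer: distance voice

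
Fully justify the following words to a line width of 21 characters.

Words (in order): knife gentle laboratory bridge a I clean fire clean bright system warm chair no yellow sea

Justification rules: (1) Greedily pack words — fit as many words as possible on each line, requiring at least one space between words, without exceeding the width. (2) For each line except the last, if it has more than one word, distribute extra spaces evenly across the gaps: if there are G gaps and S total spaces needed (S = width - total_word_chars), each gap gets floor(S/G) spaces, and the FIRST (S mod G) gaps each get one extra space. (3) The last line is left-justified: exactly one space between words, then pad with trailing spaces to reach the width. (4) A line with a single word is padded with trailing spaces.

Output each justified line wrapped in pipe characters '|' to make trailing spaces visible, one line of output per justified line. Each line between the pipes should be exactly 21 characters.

Answer: |knife          gentle|
|laboratory bridge a I|
|clean    fire   clean|
|bright   system  warm|
|chair no yellow sea  |

Derivation:
Line 1: ['knife', 'gentle'] (min_width=12, slack=9)
Line 2: ['laboratory', 'bridge', 'a', 'I'] (min_width=21, slack=0)
Line 3: ['clean', 'fire', 'clean'] (min_width=16, slack=5)
Line 4: ['bright', 'system', 'warm'] (min_width=18, slack=3)
Line 5: ['chair', 'no', 'yellow', 'sea'] (min_width=19, slack=2)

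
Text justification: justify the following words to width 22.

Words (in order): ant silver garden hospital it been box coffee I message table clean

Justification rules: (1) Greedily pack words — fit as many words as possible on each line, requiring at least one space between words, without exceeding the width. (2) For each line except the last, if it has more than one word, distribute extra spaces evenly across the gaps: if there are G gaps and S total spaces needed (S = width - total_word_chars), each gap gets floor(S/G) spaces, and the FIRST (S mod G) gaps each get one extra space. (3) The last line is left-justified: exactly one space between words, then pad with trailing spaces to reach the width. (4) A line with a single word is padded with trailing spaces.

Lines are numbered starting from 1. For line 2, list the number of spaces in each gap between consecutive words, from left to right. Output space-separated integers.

Answer: 2 2 1

Derivation:
Line 1: ['ant', 'silver', 'garden'] (min_width=17, slack=5)
Line 2: ['hospital', 'it', 'been', 'box'] (min_width=20, slack=2)
Line 3: ['coffee', 'I', 'message', 'table'] (min_width=22, slack=0)
Line 4: ['clean'] (min_width=5, slack=17)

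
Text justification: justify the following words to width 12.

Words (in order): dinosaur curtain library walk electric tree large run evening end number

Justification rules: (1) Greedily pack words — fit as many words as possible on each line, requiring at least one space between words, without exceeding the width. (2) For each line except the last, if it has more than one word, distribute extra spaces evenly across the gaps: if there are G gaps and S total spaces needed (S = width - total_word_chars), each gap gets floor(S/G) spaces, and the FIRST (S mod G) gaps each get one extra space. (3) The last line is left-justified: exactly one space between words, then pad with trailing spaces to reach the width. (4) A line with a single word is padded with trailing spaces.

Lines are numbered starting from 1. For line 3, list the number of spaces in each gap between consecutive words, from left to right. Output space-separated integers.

Answer: 1

Derivation:
Line 1: ['dinosaur'] (min_width=8, slack=4)
Line 2: ['curtain'] (min_width=7, slack=5)
Line 3: ['library', 'walk'] (min_width=12, slack=0)
Line 4: ['electric'] (min_width=8, slack=4)
Line 5: ['tree', 'large'] (min_width=10, slack=2)
Line 6: ['run', 'evening'] (min_width=11, slack=1)
Line 7: ['end', 'number'] (min_width=10, slack=2)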